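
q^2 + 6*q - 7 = (q - 1)*(q + 7)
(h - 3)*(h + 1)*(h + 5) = h^3 + 3*h^2 - 13*h - 15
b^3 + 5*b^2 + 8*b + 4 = (b + 1)*(b + 2)^2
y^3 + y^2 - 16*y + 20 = (y - 2)^2*(y + 5)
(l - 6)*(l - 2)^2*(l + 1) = l^4 - 9*l^3 + 18*l^2 + 4*l - 24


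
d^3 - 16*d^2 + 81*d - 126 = (d - 7)*(d - 6)*(d - 3)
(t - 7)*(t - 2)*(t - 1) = t^3 - 10*t^2 + 23*t - 14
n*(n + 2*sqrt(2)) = n^2 + 2*sqrt(2)*n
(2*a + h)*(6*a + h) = 12*a^2 + 8*a*h + h^2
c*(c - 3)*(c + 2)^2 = c^4 + c^3 - 8*c^2 - 12*c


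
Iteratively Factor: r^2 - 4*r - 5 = (r - 5)*(r + 1)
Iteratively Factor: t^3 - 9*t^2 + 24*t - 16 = (t - 4)*(t^2 - 5*t + 4) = (t - 4)^2*(t - 1)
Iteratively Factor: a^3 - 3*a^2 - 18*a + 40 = (a + 4)*(a^2 - 7*a + 10) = (a - 2)*(a + 4)*(a - 5)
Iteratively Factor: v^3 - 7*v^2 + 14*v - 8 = (v - 1)*(v^2 - 6*v + 8) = (v - 4)*(v - 1)*(v - 2)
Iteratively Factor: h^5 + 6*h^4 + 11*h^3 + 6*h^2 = (h + 2)*(h^4 + 4*h^3 + 3*h^2) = h*(h + 2)*(h^3 + 4*h^2 + 3*h) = h*(h + 2)*(h + 3)*(h^2 + h) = h*(h + 1)*(h + 2)*(h + 3)*(h)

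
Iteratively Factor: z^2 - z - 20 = (z + 4)*(z - 5)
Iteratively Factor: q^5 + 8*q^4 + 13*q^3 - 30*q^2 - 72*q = (q + 4)*(q^4 + 4*q^3 - 3*q^2 - 18*q) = (q + 3)*(q + 4)*(q^3 + q^2 - 6*q) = (q - 2)*(q + 3)*(q + 4)*(q^2 + 3*q) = (q - 2)*(q + 3)^2*(q + 4)*(q)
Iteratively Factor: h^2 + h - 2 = (h + 2)*(h - 1)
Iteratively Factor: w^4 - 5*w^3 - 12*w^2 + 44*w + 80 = (w - 4)*(w^3 - w^2 - 16*w - 20) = (w - 5)*(w - 4)*(w^2 + 4*w + 4) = (w - 5)*(w - 4)*(w + 2)*(w + 2)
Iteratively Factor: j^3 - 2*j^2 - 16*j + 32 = (j - 2)*(j^2 - 16) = (j - 2)*(j + 4)*(j - 4)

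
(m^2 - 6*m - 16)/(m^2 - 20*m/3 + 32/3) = 3*(m^2 - 6*m - 16)/(3*m^2 - 20*m + 32)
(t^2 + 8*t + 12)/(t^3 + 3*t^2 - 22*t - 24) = (t + 2)/(t^2 - 3*t - 4)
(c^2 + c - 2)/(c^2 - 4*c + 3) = (c + 2)/(c - 3)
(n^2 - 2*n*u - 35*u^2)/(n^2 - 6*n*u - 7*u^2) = (n + 5*u)/(n + u)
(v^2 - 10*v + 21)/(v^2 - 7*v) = (v - 3)/v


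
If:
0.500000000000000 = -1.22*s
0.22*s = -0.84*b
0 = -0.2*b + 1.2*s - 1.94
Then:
No Solution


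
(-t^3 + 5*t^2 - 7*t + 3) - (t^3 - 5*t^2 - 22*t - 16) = -2*t^3 + 10*t^2 + 15*t + 19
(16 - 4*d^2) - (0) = 16 - 4*d^2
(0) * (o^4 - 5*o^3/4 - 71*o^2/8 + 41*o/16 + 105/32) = 0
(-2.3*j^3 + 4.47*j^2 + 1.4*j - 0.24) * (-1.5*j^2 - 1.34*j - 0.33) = 3.45*j^5 - 3.623*j^4 - 7.3308*j^3 - 2.9911*j^2 - 0.1404*j + 0.0792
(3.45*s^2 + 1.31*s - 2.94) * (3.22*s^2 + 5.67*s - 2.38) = 11.109*s^4 + 23.7797*s^3 - 10.2501*s^2 - 19.7876*s + 6.9972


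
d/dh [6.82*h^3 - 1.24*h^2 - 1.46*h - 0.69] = 20.46*h^2 - 2.48*h - 1.46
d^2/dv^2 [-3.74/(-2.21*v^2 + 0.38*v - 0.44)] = (-36.533068*v^2 + 6.281704*v + 3.74*(4.42*v - 0.38)*(8.84*v - 0.76) - 7.273552)/(2.21*v^2 - 0.38*v + 0.44)^3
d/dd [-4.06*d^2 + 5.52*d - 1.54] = 5.52 - 8.12*d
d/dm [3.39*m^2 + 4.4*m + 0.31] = 6.78*m + 4.4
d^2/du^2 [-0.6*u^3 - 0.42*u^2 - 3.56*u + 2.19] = -3.6*u - 0.84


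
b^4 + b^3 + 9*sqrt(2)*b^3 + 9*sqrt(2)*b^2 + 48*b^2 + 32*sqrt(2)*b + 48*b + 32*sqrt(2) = (b + 1)*(b + sqrt(2))*(b + 4*sqrt(2))^2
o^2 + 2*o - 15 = (o - 3)*(o + 5)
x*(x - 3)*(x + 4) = x^3 + x^2 - 12*x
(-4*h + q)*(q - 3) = -4*h*q + 12*h + q^2 - 3*q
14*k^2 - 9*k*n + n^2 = (-7*k + n)*(-2*k + n)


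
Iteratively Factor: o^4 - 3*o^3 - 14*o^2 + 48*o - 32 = (o - 4)*(o^3 + o^2 - 10*o + 8) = (o - 4)*(o + 4)*(o^2 - 3*o + 2) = (o - 4)*(o - 1)*(o + 4)*(o - 2)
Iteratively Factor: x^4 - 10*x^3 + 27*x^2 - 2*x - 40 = (x - 5)*(x^3 - 5*x^2 + 2*x + 8) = (x - 5)*(x - 4)*(x^2 - x - 2) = (x - 5)*(x - 4)*(x - 2)*(x + 1)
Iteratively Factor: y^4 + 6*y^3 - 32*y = (y - 2)*(y^3 + 8*y^2 + 16*y) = (y - 2)*(y + 4)*(y^2 + 4*y) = y*(y - 2)*(y + 4)*(y + 4)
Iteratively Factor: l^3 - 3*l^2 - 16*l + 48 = (l - 3)*(l^2 - 16) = (l - 3)*(l + 4)*(l - 4)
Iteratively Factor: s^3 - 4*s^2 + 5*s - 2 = (s - 1)*(s^2 - 3*s + 2) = (s - 1)^2*(s - 2)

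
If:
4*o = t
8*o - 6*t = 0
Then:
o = 0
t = 0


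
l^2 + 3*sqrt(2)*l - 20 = (l - 2*sqrt(2))*(l + 5*sqrt(2))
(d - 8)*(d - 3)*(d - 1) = d^3 - 12*d^2 + 35*d - 24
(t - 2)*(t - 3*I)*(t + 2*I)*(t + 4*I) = t^4 - 2*t^3 + 3*I*t^3 + 10*t^2 - 6*I*t^2 - 20*t + 24*I*t - 48*I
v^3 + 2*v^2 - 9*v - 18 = (v - 3)*(v + 2)*(v + 3)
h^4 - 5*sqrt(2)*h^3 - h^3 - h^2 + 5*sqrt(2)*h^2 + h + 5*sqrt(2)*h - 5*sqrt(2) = (h - 1)^2*(h + 1)*(h - 5*sqrt(2))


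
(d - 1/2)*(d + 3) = d^2 + 5*d/2 - 3/2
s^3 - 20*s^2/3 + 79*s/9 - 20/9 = (s - 5)*(s - 4/3)*(s - 1/3)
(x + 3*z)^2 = x^2 + 6*x*z + 9*z^2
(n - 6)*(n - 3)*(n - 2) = n^3 - 11*n^2 + 36*n - 36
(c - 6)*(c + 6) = c^2 - 36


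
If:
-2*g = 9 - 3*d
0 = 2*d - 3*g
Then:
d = 27/5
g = 18/5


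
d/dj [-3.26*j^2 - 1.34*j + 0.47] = -6.52*j - 1.34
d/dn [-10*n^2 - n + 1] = -20*n - 1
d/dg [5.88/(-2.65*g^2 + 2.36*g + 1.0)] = (31.164*g - 13.8768)/(-2.65*g^2 + 2.36*g + 1.0)^2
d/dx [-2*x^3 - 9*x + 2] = -6*x^2 - 9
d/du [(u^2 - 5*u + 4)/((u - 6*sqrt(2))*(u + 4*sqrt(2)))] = (-2*sqrt(2)*u^2 + 5*u^2 - 104*u + 8*sqrt(2) + 240)/(u^4 - 4*sqrt(2)*u^3 - 88*u^2 + 192*sqrt(2)*u + 2304)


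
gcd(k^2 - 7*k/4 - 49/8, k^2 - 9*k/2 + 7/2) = k - 7/2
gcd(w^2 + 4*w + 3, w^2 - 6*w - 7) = w + 1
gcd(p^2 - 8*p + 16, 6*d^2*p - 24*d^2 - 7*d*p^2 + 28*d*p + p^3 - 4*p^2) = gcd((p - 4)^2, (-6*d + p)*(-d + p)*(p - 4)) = p - 4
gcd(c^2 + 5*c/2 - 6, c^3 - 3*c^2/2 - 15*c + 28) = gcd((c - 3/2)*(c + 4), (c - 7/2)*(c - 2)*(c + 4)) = c + 4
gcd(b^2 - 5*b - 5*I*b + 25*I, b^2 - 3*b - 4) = 1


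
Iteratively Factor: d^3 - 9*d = (d + 3)*(d^2 - 3*d) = d*(d + 3)*(d - 3)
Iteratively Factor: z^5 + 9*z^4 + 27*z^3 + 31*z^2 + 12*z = (z + 3)*(z^4 + 6*z^3 + 9*z^2 + 4*z) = (z + 1)*(z + 3)*(z^3 + 5*z^2 + 4*z) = (z + 1)*(z + 3)*(z + 4)*(z^2 + z) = z*(z + 1)*(z + 3)*(z + 4)*(z + 1)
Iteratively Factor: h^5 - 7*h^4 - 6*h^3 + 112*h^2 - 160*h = (h)*(h^4 - 7*h^3 - 6*h^2 + 112*h - 160) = h*(h - 4)*(h^3 - 3*h^2 - 18*h + 40) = h*(h - 5)*(h - 4)*(h^2 + 2*h - 8) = h*(h - 5)*(h - 4)*(h - 2)*(h + 4)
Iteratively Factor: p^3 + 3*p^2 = (p + 3)*(p^2) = p*(p + 3)*(p)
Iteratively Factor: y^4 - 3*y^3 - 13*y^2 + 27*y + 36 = (y + 1)*(y^3 - 4*y^2 - 9*y + 36) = (y + 1)*(y + 3)*(y^2 - 7*y + 12) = (y - 3)*(y + 1)*(y + 3)*(y - 4)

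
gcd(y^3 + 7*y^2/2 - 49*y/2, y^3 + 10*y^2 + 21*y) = y^2 + 7*y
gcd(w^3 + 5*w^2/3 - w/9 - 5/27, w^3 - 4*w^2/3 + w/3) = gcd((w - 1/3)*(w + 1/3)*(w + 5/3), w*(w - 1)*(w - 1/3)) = w - 1/3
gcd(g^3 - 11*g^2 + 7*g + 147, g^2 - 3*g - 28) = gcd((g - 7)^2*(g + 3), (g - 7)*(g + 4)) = g - 7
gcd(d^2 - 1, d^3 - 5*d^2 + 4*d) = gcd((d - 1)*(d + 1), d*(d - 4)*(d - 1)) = d - 1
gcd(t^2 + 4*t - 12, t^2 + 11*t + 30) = t + 6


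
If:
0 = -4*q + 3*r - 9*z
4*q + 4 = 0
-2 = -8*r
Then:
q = -1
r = 1/4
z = 19/36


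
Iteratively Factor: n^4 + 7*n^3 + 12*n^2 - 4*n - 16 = (n - 1)*(n^3 + 8*n^2 + 20*n + 16) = (n - 1)*(n + 2)*(n^2 + 6*n + 8) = (n - 1)*(n + 2)^2*(n + 4)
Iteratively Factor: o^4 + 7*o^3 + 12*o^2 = (o + 3)*(o^3 + 4*o^2) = o*(o + 3)*(o^2 + 4*o) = o^2*(o + 3)*(o + 4)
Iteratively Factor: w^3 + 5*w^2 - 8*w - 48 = (w + 4)*(w^2 + w - 12) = (w + 4)^2*(w - 3)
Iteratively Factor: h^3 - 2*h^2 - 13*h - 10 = (h + 2)*(h^2 - 4*h - 5) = (h + 1)*(h + 2)*(h - 5)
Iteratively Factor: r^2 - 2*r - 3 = (r + 1)*(r - 3)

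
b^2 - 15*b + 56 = (b - 8)*(b - 7)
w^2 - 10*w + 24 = (w - 6)*(w - 4)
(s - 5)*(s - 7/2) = s^2 - 17*s/2 + 35/2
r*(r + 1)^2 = r^3 + 2*r^2 + r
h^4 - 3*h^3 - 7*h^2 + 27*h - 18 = (h - 3)*(h - 2)*(h - 1)*(h + 3)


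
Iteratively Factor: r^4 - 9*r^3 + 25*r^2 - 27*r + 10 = (r - 2)*(r^3 - 7*r^2 + 11*r - 5) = (r - 2)*(r - 1)*(r^2 - 6*r + 5) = (r - 2)*(r - 1)^2*(r - 5)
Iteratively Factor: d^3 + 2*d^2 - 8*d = (d + 4)*(d^2 - 2*d) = d*(d + 4)*(d - 2)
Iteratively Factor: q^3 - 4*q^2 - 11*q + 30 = (q + 3)*(q^2 - 7*q + 10) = (q - 2)*(q + 3)*(q - 5)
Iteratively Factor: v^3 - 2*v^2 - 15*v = (v + 3)*(v^2 - 5*v) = v*(v + 3)*(v - 5)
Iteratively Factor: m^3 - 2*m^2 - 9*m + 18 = (m + 3)*(m^2 - 5*m + 6) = (m - 2)*(m + 3)*(m - 3)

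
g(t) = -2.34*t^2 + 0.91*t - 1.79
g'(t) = 0.91 - 4.68*t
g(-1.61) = -9.32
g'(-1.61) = 8.44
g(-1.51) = -8.50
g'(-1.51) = 7.98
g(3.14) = -22.00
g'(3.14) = -13.79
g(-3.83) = -39.60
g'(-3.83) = 18.83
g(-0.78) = -3.92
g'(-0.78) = 4.56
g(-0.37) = -2.45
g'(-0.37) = 2.64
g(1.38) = -4.99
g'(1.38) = -5.55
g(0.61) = -2.11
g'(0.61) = -1.94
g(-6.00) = -91.49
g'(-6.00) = 28.99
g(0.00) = -1.79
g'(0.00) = 0.91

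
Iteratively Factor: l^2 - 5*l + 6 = (l - 3)*(l - 2)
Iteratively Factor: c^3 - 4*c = (c - 2)*(c^2 + 2*c) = (c - 2)*(c + 2)*(c)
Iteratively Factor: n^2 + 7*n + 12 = (n + 4)*(n + 3)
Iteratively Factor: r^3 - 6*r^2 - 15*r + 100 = (r - 5)*(r^2 - r - 20) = (r - 5)^2*(r + 4)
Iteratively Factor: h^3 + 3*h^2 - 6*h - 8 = (h + 1)*(h^2 + 2*h - 8) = (h + 1)*(h + 4)*(h - 2)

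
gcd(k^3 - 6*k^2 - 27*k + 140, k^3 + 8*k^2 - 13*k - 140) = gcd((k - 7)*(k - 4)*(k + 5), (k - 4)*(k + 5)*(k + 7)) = k^2 + k - 20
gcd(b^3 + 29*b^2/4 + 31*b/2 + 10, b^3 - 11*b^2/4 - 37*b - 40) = b^2 + 21*b/4 + 5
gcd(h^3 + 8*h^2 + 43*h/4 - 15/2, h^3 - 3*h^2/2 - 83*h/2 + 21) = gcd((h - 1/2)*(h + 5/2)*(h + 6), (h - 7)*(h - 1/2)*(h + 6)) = h^2 + 11*h/2 - 3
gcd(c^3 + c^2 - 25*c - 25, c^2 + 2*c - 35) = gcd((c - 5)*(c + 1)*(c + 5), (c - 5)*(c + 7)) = c - 5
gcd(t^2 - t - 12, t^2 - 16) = t - 4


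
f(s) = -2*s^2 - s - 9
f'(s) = -4*s - 1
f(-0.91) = -9.75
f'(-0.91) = 2.64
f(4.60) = -55.92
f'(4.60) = -19.40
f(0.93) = -11.66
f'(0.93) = -4.72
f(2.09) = -19.83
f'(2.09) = -9.36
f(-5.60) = -66.12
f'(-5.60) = 21.40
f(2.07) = -19.64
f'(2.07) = -9.28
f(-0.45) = -8.96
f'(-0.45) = 0.80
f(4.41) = -52.31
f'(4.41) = -18.64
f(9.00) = -180.00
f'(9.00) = -37.00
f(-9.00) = -162.00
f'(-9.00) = 35.00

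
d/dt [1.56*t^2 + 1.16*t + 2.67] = 3.12*t + 1.16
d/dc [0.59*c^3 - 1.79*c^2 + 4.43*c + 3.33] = 1.77*c^2 - 3.58*c + 4.43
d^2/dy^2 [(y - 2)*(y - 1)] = 2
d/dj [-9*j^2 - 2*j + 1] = -18*j - 2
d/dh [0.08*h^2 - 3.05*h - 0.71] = 0.16*h - 3.05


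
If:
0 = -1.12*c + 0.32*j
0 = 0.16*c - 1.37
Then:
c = 8.56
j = 29.97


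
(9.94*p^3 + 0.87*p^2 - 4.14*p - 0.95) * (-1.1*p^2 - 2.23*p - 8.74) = -10.934*p^5 - 23.1232*p^4 - 84.2617*p^3 + 2.6734*p^2 + 38.3021*p + 8.303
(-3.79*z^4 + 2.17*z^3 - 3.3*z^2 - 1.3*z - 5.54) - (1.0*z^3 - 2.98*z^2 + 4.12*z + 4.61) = -3.79*z^4 + 1.17*z^3 - 0.32*z^2 - 5.42*z - 10.15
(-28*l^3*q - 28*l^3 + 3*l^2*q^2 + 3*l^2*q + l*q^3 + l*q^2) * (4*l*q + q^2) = -112*l^4*q^2 - 112*l^4*q - 16*l^3*q^3 - 16*l^3*q^2 + 7*l^2*q^4 + 7*l^2*q^3 + l*q^5 + l*q^4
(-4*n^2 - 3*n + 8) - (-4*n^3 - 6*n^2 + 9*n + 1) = 4*n^3 + 2*n^2 - 12*n + 7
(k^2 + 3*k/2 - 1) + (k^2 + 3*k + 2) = 2*k^2 + 9*k/2 + 1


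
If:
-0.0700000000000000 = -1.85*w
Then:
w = 0.04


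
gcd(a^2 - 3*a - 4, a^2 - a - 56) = 1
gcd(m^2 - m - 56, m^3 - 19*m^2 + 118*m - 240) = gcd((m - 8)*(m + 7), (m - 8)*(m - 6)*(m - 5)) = m - 8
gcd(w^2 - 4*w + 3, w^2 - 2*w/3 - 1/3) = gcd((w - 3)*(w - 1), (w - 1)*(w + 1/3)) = w - 1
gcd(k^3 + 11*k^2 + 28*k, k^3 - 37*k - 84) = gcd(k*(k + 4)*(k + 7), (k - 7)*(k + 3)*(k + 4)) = k + 4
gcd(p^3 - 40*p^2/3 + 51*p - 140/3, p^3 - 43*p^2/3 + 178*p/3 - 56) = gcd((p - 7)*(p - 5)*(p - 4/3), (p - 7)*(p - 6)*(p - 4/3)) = p^2 - 25*p/3 + 28/3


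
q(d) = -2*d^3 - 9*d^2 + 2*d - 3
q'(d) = -6*d^2 - 18*d + 2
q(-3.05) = -36.08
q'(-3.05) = 1.09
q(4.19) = -299.75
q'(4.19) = -178.76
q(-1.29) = -16.26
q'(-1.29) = 15.24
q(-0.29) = -4.29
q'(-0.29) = 6.72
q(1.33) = -20.97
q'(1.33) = -32.55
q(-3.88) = -29.43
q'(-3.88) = -18.49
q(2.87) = -118.67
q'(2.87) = -99.08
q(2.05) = -53.95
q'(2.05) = -60.12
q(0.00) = -3.00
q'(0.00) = 2.00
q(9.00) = -2172.00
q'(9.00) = -646.00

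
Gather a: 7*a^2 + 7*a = 7*a^2 + 7*a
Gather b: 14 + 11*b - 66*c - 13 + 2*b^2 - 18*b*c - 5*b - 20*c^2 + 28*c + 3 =2*b^2 + b*(6 - 18*c) - 20*c^2 - 38*c + 4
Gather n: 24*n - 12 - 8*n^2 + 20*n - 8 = -8*n^2 + 44*n - 20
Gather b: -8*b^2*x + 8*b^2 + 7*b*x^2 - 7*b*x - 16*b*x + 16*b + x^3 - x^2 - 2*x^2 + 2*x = b^2*(8 - 8*x) + b*(7*x^2 - 23*x + 16) + x^3 - 3*x^2 + 2*x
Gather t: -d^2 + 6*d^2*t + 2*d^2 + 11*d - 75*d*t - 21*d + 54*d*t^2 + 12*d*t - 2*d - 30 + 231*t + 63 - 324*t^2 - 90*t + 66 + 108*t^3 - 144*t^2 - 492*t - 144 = d^2 - 12*d + 108*t^3 + t^2*(54*d - 468) + t*(6*d^2 - 63*d - 351) - 45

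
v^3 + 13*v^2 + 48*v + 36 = (v + 1)*(v + 6)^2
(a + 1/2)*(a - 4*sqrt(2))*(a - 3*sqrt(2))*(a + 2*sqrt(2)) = a^4 - 5*sqrt(2)*a^3 + a^3/2 - 4*a^2 - 5*sqrt(2)*a^2/2 - 2*a + 48*sqrt(2)*a + 24*sqrt(2)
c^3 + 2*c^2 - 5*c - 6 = (c - 2)*(c + 1)*(c + 3)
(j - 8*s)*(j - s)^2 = j^3 - 10*j^2*s + 17*j*s^2 - 8*s^3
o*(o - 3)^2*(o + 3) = o^4 - 3*o^3 - 9*o^2 + 27*o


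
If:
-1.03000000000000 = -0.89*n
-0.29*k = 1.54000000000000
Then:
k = -5.31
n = 1.16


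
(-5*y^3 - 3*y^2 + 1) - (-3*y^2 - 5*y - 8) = -5*y^3 + 5*y + 9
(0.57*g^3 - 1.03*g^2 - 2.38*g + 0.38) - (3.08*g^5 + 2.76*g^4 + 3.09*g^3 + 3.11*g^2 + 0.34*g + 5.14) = -3.08*g^5 - 2.76*g^4 - 2.52*g^3 - 4.14*g^2 - 2.72*g - 4.76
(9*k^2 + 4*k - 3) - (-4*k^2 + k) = 13*k^2 + 3*k - 3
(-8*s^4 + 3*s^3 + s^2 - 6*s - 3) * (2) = -16*s^4 + 6*s^3 + 2*s^2 - 12*s - 6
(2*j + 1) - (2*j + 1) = 0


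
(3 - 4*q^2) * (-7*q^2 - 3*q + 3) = 28*q^4 + 12*q^3 - 33*q^2 - 9*q + 9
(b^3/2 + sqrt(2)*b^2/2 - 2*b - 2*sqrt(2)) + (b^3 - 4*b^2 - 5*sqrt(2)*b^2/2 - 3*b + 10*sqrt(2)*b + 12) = 3*b^3/2 - 4*b^2 - 2*sqrt(2)*b^2 - 5*b + 10*sqrt(2)*b - 2*sqrt(2) + 12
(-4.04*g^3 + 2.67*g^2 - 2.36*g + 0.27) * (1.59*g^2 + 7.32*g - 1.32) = -6.4236*g^5 - 25.3275*g^4 + 21.1248*g^3 - 20.3703*g^2 + 5.0916*g - 0.3564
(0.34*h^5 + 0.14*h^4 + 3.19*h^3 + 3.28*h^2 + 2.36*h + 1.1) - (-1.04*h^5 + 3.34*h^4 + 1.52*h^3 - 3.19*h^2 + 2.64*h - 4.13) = 1.38*h^5 - 3.2*h^4 + 1.67*h^3 + 6.47*h^2 - 0.28*h + 5.23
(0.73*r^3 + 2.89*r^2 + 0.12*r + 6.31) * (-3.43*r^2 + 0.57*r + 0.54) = -2.5039*r^5 - 9.4966*r^4 + 1.6299*r^3 - 20.0143*r^2 + 3.6615*r + 3.4074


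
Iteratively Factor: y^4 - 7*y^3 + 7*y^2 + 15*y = (y + 1)*(y^3 - 8*y^2 + 15*y) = (y - 5)*(y + 1)*(y^2 - 3*y) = y*(y - 5)*(y + 1)*(y - 3)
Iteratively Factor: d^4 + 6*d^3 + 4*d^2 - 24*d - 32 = (d + 2)*(d^3 + 4*d^2 - 4*d - 16) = (d + 2)*(d + 4)*(d^2 - 4) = (d + 2)^2*(d + 4)*(d - 2)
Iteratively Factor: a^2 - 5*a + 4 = (a - 1)*(a - 4)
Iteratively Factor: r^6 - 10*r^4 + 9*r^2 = (r - 3)*(r^5 + 3*r^4 - r^3 - 3*r^2) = (r - 3)*(r + 1)*(r^4 + 2*r^3 - 3*r^2) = (r - 3)*(r + 1)*(r + 3)*(r^3 - r^2) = r*(r - 3)*(r + 1)*(r + 3)*(r^2 - r) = r^2*(r - 3)*(r + 1)*(r + 3)*(r - 1)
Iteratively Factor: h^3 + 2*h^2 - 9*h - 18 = (h + 3)*(h^2 - h - 6) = (h + 2)*(h + 3)*(h - 3)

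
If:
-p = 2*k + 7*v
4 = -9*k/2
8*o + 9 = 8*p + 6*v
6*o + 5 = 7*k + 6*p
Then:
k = -8/9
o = 556/81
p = 1415/162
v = -161/162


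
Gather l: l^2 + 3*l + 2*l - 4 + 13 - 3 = l^2 + 5*l + 6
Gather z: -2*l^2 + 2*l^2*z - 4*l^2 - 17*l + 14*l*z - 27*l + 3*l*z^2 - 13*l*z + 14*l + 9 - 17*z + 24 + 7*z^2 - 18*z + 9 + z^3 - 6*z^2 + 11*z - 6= -6*l^2 - 30*l + z^3 + z^2*(3*l + 1) + z*(2*l^2 + l - 24) + 36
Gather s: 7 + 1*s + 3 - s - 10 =0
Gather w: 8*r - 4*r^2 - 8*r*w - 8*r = -4*r^2 - 8*r*w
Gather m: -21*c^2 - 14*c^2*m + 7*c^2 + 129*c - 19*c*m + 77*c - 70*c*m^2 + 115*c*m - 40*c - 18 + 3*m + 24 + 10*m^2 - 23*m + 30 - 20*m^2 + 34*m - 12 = -14*c^2 + 166*c + m^2*(-70*c - 10) + m*(-14*c^2 + 96*c + 14) + 24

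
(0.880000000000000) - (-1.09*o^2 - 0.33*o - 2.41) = 1.09*o^2 + 0.33*o + 3.29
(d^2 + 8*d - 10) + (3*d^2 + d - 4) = 4*d^2 + 9*d - 14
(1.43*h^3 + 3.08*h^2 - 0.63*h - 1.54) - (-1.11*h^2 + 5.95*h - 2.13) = 1.43*h^3 + 4.19*h^2 - 6.58*h + 0.59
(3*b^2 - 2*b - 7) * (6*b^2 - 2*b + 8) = 18*b^4 - 18*b^3 - 14*b^2 - 2*b - 56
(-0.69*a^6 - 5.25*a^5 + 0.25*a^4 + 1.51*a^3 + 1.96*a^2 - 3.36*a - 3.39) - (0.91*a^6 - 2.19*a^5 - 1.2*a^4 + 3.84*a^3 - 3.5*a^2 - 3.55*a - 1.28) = -1.6*a^6 - 3.06*a^5 + 1.45*a^4 - 2.33*a^3 + 5.46*a^2 + 0.19*a - 2.11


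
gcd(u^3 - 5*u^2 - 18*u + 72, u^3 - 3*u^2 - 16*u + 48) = u^2 + u - 12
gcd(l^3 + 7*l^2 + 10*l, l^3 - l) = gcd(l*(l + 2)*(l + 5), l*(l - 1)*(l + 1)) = l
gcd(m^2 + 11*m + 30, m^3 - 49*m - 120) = m + 5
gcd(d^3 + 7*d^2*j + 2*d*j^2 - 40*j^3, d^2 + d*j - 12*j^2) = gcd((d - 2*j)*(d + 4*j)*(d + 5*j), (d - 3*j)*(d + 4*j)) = d + 4*j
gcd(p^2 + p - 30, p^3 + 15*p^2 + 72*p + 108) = p + 6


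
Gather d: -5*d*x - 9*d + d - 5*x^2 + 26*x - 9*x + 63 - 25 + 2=d*(-5*x - 8) - 5*x^2 + 17*x + 40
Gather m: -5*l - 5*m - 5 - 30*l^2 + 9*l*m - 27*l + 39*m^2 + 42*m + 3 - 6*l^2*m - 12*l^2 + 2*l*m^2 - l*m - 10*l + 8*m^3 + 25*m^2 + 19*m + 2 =-42*l^2 - 42*l + 8*m^3 + m^2*(2*l + 64) + m*(-6*l^2 + 8*l + 56)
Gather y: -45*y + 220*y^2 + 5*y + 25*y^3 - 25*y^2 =25*y^3 + 195*y^2 - 40*y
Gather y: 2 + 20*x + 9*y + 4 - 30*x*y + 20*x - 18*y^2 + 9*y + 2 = 40*x - 18*y^2 + y*(18 - 30*x) + 8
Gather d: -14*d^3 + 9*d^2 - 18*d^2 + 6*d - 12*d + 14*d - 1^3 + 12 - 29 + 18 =-14*d^3 - 9*d^2 + 8*d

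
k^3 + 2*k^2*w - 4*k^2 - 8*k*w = k*(k - 4)*(k + 2*w)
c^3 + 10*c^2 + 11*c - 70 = (c - 2)*(c + 5)*(c + 7)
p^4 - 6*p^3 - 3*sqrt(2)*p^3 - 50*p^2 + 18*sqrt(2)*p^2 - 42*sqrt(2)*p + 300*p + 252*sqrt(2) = (p - 6)*(p - 7*sqrt(2))*(p + sqrt(2))*(p + 3*sqrt(2))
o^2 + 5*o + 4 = (o + 1)*(o + 4)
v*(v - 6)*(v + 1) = v^3 - 5*v^2 - 6*v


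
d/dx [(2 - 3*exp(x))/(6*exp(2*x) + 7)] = (18*exp(2*x) - 24*exp(x) - 21)*exp(x)/(36*exp(4*x) + 84*exp(2*x) + 49)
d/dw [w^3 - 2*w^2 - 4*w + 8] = 3*w^2 - 4*w - 4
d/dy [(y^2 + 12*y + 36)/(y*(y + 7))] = (-5*y^2 - 72*y - 252)/(y^2*(y^2 + 14*y + 49))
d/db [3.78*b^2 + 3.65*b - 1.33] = 7.56*b + 3.65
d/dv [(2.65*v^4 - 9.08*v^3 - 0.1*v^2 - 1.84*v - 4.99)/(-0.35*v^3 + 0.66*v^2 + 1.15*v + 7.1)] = (-0.9275*v^6 + 3.498*v^5 + 3.1147*v^4 + 53.088*v^3 - 197.5441*v^2 + 5.1668*v - 7.3255)/(0.1225*v^6 - 0.462*v^5 - 0.3694*v^4 - 3.452*v^3 + 10.6945*v^2 + 16.33*v + 50.41)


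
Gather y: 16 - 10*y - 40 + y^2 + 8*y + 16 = y^2 - 2*y - 8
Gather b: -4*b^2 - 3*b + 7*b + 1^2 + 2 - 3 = -4*b^2 + 4*b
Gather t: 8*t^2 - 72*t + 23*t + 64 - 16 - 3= 8*t^2 - 49*t + 45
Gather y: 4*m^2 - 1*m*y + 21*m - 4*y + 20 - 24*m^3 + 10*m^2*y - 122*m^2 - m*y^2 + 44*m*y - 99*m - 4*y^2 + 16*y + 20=-24*m^3 - 118*m^2 - 78*m + y^2*(-m - 4) + y*(10*m^2 + 43*m + 12) + 40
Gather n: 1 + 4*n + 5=4*n + 6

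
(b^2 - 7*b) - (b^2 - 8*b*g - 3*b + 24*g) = 8*b*g - 4*b - 24*g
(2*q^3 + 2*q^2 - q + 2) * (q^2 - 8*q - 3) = 2*q^5 - 14*q^4 - 23*q^3 + 4*q^2 - 13*q - 6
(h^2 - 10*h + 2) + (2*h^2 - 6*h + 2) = 3*h^2 - 16*h + 4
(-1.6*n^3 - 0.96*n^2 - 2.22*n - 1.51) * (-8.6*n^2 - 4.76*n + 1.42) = 13.76*n^5 + 15.872*n^4 + 21.3896*n^3 + 22.19*n^2 + 4.0352*n - 2.1442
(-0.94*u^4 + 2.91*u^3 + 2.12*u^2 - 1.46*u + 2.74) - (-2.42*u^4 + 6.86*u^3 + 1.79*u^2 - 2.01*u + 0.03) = 1.48*u^4 - 3.95*u^3 + 0.33*u^2 + 0.55*u + 2.71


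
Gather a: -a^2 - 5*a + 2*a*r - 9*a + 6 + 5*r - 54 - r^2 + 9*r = -a^2 + a*(2*r - 14) - r^2 + 14*r - 48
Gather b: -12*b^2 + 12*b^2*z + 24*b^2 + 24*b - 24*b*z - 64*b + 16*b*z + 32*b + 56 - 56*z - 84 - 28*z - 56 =b^2*(12*z + 12) + b*(-8*z - 8) - 84*z - 84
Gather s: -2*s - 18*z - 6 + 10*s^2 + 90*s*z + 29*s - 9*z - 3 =10*s^2 + s*(90*z + 27) - 27*z - 9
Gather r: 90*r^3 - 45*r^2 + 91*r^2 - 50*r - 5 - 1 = 90*r^3 + 46*r^2 - 50*r - 6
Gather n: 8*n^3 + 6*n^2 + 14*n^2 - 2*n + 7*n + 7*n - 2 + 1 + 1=8*n^3 + 20*n^2 + 12*n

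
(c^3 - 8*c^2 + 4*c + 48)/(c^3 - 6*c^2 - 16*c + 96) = (c + 2)/(c + 4)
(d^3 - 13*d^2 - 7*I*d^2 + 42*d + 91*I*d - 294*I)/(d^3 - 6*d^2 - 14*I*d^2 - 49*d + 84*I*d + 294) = (d - 7)/(d - 7*I)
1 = 1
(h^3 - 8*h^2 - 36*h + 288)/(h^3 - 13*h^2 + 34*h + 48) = (h + 6)/(h + 1)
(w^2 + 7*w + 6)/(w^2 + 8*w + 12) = (w + 1)/(w + 2)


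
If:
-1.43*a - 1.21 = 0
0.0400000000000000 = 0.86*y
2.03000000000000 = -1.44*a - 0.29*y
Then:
No Solution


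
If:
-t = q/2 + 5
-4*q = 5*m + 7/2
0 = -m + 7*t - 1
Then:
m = 527/54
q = -353/27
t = 83/54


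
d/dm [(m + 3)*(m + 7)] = 2*m + 10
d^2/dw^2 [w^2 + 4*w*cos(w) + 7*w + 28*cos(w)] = -4*w*cos(w) - 8*sin(w) - 28*cos(w) + 2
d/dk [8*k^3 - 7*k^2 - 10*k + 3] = 24*k^2 - 14*k - 10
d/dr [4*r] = 4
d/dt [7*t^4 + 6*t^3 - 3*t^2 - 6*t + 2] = 28*t^3 + 18*t^2 - 6*t - 6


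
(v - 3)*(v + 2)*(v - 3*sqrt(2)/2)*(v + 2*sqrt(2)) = v^4 - v^3 + sqrt(2)*v^3/2 - 12*v^2 - sqrt(2)*v^2/2 - 3*sqrt(2)*v + 6*v + 36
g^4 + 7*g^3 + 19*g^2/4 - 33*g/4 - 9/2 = (g - 1)*(g + 1/2)*(g + 3/2)*(g + 6)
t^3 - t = t*(t - 1)*(t + 1)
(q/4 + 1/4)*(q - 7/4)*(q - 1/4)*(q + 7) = q^4/4 + 3*q^3/2 - 137*q^2/64 - 21*q/8 + 49/64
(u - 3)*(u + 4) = u^2 + u - 12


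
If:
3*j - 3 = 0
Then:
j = 1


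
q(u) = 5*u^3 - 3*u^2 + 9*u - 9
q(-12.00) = -9189.00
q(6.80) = 1485.64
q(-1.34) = -38.48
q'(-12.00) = 2241.00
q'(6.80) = 661.80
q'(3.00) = 126.00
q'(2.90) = 117.75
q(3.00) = 126.00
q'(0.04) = 8.78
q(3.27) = 163.18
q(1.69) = 21.78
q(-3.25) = -241.58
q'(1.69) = 41.70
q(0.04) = -8.64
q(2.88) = 111.48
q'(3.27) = 149.77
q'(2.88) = 116.14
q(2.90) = 113.82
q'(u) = 15*u^2 - 6*u + 9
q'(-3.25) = 186.94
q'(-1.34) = 43.97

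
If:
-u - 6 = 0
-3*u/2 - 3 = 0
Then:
No Solution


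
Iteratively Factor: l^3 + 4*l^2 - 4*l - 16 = (l + 4)*(l^2 - 4) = (l + 2)*(l + 4)*(l - 2)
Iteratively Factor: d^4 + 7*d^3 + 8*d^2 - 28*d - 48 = (d - 2)*(d^3 + 9*d^2 + 26*d + 24) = (d - 2)*(d + 4)*(d^2 + 5*d + 6) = (d - 2)*(d + 3)*(d + 4)*(d + 2)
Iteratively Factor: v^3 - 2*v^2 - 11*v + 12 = (v - 1)*(v^2 - v - 12) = (v - 4)*(v - 1)*(v + 3)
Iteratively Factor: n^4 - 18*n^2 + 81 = (n + 3)*(n^3 - 3*n^2 - 9*n + 27) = (n - 3)*(n + 3)*(n^2 - 9) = (n - 3)^2*(n + 3)*(n + 3)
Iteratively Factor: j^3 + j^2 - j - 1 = (j + 1)*(j^2 - 1) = (j + 1)^2*(j - 1)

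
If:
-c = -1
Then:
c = 1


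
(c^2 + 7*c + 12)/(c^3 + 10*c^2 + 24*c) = (c + 3)/(c*(c + 6))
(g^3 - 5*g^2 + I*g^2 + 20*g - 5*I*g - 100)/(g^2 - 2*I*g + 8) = (g^2 + 5*g*(-1 + I) - 25*I)/(g + 2*I)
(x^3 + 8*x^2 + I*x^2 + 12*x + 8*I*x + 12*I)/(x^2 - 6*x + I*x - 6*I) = (x^2 + 8*x + 12)/(x - 6)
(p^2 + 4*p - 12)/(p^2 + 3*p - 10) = (p + 6)/(p + 5)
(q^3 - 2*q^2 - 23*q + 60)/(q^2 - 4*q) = q + 2 - 15/q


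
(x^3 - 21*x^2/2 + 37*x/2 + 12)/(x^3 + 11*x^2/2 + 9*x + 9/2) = (2*x^3 - 21*x^2 + 37*x + 24)/(2*x^3 + 11*x^2 + 18*x + 9)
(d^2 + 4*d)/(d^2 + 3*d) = (d + 4)/(d + 3)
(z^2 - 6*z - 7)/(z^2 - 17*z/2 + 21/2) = 2*(z + 1)/(2*z - 3)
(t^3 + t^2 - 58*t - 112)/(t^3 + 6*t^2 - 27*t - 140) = (t^2 - 6*t - 16)/(t^2 - t - 20)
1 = 1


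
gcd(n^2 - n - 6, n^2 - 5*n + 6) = n - 3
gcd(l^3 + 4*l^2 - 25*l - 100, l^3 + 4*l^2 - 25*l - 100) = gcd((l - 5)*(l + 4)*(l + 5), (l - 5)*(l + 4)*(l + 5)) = l^3 + 4*l^2 - 25*l - 100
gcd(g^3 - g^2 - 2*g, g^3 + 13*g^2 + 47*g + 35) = g + 1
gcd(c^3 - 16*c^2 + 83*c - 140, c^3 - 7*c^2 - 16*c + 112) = c^2 - 11*c + 28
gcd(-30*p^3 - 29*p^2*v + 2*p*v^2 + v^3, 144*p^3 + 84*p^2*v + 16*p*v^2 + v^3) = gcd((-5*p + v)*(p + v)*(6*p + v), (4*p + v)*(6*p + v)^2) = 6*p + v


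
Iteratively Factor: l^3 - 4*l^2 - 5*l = (l + 1)*(l^2 - 5*l) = l*(l + 1)*(l - 5)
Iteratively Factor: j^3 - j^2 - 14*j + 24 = (j - 2)*(j^2 + j - 12) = (j - 3)*(j - 2)*(j + 4)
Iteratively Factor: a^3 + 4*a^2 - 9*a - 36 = (a + 3)*(a^2 + a - 12) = (a - 3)*(a + 3)*(a + 4)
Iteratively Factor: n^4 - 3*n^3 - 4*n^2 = (n - 4)*(n^3 + n^2) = n*(n - 4)*(n^2 + n) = n*(n - 4)*(n + 1)*(n)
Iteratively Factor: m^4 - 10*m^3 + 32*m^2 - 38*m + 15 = (m - 1)*(m^3 - 9*m^2 + 23*m - 15) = (m - 5)*(m - 1)*(m^2 - 4*m + 3) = (m - 5)*(m - 3)*(m - 1)*(m - 1)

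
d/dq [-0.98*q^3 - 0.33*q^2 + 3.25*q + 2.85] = -2.94*q^2 - 0.66*q + 3.25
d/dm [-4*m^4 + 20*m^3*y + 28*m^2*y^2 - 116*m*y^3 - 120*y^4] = -16*m^3 + 60*m^2*y + 56*m*y^2 - 116*y^3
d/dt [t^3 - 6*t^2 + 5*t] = 3*t^2 - 12*t + 5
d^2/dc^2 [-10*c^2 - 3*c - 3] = -20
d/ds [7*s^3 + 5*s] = 21*s^2 + 5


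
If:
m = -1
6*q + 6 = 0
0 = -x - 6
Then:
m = -1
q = -1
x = -6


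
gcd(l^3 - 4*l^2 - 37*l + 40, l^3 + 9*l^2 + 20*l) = l + 5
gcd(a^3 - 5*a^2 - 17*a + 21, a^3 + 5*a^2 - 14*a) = 1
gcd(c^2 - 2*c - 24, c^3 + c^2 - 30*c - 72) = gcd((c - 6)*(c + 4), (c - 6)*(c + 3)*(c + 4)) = c^2 - 2*c - 24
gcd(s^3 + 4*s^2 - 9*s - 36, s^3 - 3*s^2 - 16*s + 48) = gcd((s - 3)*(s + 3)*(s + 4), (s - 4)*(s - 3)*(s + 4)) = s^2 + s - 12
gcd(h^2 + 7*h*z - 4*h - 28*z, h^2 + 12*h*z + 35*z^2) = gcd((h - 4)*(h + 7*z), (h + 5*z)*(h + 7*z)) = h + 7*z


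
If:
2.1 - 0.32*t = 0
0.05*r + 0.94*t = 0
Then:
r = -123.38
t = 6.56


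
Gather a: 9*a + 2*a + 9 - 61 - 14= 11*a - 66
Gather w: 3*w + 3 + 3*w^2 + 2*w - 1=3*w^2 + 5*w + 2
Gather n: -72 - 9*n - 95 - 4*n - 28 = -13*n - 195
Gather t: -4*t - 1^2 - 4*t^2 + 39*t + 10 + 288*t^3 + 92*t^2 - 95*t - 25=288*t^3 + 88*t^2 - 60*t - 16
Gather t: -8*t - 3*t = -11*t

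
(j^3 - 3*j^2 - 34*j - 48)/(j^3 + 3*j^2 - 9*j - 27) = (j^2 - 6*j - 16)/(j^2 - 9)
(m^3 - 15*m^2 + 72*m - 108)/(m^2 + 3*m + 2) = (m^3 - 15*m^2 + 72*m - 108)/(m^2 + 3*m + 2)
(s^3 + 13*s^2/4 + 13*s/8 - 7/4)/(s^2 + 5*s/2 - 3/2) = (4*s^2 + 15*s + 14)/(4*(s + 3))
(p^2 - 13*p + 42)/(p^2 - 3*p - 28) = (p - 6)/(p + 4)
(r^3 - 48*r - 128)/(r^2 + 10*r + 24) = (r^2 - 4*r - 32)/(r + 6)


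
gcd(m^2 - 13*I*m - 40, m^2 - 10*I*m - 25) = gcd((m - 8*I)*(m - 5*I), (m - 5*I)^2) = m - 5*I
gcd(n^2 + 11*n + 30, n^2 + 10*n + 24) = n + 6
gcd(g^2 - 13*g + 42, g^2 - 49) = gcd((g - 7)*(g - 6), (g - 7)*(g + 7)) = g - 7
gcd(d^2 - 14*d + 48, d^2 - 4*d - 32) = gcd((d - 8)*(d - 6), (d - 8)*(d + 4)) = d - 8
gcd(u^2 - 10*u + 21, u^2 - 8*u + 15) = u - 3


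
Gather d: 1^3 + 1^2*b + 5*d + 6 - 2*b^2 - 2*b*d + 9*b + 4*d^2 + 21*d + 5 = -2*b^2 + 10*b + 4*d^2 + d*(26 - 2*b) + 12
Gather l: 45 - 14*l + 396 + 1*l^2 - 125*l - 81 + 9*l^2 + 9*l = 10*l^2 - 130*l + 360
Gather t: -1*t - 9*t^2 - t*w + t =-9*t^2 - t*w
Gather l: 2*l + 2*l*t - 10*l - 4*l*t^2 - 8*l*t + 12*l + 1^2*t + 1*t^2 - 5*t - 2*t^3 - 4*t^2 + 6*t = l*(-4*t^2 - 6*t + 4) - 2*t^3 - 3*t^2 + 2*t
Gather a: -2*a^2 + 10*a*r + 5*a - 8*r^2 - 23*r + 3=-2*a^2 + a*(10*r + 5) - 8*r^2 - 23*r + 3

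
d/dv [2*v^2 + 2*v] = 4*v + 2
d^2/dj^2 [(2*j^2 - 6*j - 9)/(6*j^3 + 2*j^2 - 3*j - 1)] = 2*(72*j^6 - 648*j^5 - 2052*j^4 - 900*j^3 + 174*j^2 - 36*j - 79)/(216*j^9 + 216*j^8 - 252*j^7 - 316*j^6 + 54*j^5 + 150*j^4 + 27*j^3 - 21*j^2 - 9*j - 1)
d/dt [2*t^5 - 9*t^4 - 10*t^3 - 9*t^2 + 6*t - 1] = 10*t^4 - 36*t^3 - 30*t^2 - 18*t + 6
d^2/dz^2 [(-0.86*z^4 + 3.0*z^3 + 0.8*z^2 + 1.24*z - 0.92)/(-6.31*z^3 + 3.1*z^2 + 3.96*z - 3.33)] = (-4.54747350886464e-13*z^7 - 121.563888*z^6 - 791.087892*z^5 + 1249.25628*z^4 - 456.238576*z^3 + 530.02812*z^2 - 324.627696*z - 2.59704)/(251.239591*z^9 - 370.28973*z^8 - 291.097968*z^7 + 832.741199*z^6 - 208.142892*z^5 - 549.087228*z^4 + 393.088221*z^3 + 53.532414*z^2 - 131.736132*z + 36.926037)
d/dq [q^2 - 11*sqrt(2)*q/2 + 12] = 2*q - 11*sqrt(2)/2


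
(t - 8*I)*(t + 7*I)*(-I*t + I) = -I*t^3 - t^2 + I*t^2 + t - 56*I*t + 56*I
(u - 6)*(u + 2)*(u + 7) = u^3 + 3*u^2 - 40*u - 84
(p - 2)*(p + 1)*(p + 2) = p^3 + p^2 - 4*p - 4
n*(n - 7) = n^2 - 7*n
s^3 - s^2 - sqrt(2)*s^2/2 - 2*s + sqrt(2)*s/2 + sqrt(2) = (s - 2)*(s + 1)*(s - sqrt(2)/2)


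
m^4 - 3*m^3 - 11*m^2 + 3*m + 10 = (m - 5)*(m - 1)*(m + 1)*(m + 2)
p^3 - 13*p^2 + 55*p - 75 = (p - 5)^2*(p - 3)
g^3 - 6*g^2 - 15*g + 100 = (g - 5)^2*(g + 4)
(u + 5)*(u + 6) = u^2 + 11*u + 30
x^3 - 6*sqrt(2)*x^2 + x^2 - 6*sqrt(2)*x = x*(x + 1)*(x - 6*sqrt(2))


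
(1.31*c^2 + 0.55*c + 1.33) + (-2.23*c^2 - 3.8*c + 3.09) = -0.92*c^2 - 3.25*c + 4.42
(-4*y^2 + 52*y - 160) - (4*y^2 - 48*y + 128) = -8*y^2 + 100*y - 288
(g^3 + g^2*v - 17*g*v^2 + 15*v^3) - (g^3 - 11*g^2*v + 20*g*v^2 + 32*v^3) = 12*g^2*v - 37*g*v^2 - 17*v^3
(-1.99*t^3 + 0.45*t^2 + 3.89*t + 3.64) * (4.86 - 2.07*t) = 4.1193*t^4 - 10.6029*t^3 - 5.8653*t^2 + 11.3706*t + 17.6904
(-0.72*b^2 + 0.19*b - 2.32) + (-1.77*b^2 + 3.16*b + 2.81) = -2.49*b^2 + 3.35*b + 0.49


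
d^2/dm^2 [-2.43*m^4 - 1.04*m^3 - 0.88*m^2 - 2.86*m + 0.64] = -29.16*m^2 - 6.24*m - 1.76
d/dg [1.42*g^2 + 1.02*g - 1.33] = 2.84*g + 1.02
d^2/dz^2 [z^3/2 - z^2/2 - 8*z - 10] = 3*z - 1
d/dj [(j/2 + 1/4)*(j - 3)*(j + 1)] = 3*j^2/2 - 3*j/2 - 2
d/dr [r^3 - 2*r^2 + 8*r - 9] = 3*r^2 - 4*r + 8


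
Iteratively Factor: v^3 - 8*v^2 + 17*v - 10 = (v - 5)*(v^2 - 3*v + 2) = (v - 5)*(v - 1)*(v - 2)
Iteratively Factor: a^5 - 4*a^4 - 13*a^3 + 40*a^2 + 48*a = (a + 3)*(a^4 - 7*a^3 + 8*a^2 + 16*a) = a*(a + 3)*(a^3 - 7*a^2 + 8*a + 16) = a*(a - 4)*(a + 3)*(a^2 - 3*a - 4) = a*(a - 4)*(a + 1)*(a + 3)*(a - 4)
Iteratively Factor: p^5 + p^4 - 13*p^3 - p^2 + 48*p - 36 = (p + 3)*(p^4 - 2*p^3 - 7*p^2 + 20*p - 12) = (p - 2)*(p + 3)*(p^3 - 7*p + 6) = (p - 2)*(p + 3)^2*(p^2 - 3*p + 2) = (p - 2)^2*(p + 3)^2*(p - 1)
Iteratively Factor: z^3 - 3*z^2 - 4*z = (z + 1)*(z^2 - 4*z) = z*(z + 1)*(z - 4)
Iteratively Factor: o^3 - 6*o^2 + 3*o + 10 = (o + 1)*(o^2 - 7*o + 10) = (o - 2)*(o + 1)*(o - 5)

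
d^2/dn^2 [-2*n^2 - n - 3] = -4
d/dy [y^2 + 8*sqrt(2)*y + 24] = 2*y + 8*sqrt(2)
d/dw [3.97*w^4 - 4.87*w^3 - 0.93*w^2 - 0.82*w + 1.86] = 15.88*w^3 - 14.61*w^2 - 1.86*w - 0.82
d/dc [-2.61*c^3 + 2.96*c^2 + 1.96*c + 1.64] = -7.83*c^2 + 5.92*c + 1.96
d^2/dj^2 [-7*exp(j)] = -7*exp(j)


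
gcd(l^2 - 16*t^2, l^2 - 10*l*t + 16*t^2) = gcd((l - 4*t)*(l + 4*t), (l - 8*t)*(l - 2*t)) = 1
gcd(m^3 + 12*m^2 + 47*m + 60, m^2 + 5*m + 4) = m + 4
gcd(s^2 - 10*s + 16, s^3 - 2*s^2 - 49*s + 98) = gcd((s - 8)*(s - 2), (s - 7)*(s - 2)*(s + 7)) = s - 2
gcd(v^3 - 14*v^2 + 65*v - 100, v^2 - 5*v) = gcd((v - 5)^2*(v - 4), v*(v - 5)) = v - 5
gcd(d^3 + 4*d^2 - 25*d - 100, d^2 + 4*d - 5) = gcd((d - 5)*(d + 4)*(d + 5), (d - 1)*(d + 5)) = d + 5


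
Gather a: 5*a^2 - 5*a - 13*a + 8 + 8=5*a^2 - 18*a + 16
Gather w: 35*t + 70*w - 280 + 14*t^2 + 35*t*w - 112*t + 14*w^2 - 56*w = 14*t^2 - 77*t + 14*w^2 + w*(35*t + 14) - 280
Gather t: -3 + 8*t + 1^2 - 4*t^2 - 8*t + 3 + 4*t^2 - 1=0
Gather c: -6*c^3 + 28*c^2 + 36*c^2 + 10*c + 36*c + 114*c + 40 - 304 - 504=-6*c^3 + 64*c^2 + 160*c - 768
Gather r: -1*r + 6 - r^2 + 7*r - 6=-r^2 + 6*r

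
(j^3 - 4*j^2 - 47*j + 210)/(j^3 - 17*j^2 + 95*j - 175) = (j^2 + j - 42)/(j^2 - 12*j + 35)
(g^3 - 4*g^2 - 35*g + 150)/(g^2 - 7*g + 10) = (g^2 + g - 30)/(g - 2)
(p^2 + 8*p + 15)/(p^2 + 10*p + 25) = (p + 3)/(p + 5)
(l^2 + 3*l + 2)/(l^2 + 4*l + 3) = (l + 2)/(l + 3)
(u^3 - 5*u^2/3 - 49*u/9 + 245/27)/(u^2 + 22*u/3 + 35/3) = (u^2 - 4*u + 35/9)/(u + 5)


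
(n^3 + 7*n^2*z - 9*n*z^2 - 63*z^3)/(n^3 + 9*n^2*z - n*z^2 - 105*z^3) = (n + 3*z)/(n + 5*z)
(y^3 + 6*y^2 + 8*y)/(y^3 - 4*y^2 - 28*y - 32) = y*(y + 4)/(y^2 - 6*y - 16)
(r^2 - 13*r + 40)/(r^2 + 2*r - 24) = (r^2 - 13*r + 40)/(r^2 + 2*r - 24)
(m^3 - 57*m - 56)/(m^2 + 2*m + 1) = (m^2 - m - 56)/(m + 1)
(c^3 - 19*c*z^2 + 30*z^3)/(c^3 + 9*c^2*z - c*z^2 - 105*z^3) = (c - 2*z)/(c + 7*z)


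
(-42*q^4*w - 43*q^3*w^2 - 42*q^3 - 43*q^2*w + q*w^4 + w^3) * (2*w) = -84*q^4*w^2 - 86*q^3*w^3 - 84*q^3*w - 86*q^2*w^2 + 2*q*w^5 + 2*w^4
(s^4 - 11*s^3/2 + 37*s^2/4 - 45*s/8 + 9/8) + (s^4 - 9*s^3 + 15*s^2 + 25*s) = 2*s^4 - 29*s^3/2 + 97*s^2/4 + 155*s/8 + 9/8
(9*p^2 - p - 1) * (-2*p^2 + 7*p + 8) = -18*p^4 + 65*p^3 + 67*p^2 - 15*p - 8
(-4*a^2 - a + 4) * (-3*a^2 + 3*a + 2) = 12*a^4 - 9*a^3 - 23*a^2 + 10*a + 8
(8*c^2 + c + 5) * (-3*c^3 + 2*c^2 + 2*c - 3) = -24*c^5 + 13*c^4 + 3*c^3 - 12*c^2 + 7*c - 15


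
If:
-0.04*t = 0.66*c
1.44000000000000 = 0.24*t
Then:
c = -0.36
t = 6.00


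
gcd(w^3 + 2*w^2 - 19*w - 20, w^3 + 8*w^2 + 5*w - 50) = w + 5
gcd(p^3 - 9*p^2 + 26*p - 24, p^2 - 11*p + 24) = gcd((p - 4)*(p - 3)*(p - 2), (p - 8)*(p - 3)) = p - 3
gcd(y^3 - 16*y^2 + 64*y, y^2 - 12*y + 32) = y - 8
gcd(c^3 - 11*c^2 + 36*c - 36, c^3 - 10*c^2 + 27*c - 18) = c^2 - 9*c + 18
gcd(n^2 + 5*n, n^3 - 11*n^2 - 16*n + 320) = n + 5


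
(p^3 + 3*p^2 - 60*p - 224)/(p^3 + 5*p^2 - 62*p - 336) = (p + 4)/(p + 6)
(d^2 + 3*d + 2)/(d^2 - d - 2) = (d + 2)/(d - 2)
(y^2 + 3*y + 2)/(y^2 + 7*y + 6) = (y + 2)/(y + 6)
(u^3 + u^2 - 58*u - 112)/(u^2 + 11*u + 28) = (u^2 - 6*u - 16)/(u + 4)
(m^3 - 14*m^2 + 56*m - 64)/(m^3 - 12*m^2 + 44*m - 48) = (m - 8)/(m - 6)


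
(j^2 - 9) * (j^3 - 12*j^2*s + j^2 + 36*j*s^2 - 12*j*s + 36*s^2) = j^5 - 12*j^4*s + j^4 + 36*j^3*s^2 - 12*j^3*s - 9*j^3 + 36*j^2*s^2 + 108*j^2*s - 9*j^2 - 324*j*s^2 + 108*j*s - 324*s^2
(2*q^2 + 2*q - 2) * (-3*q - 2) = -6*q^3 - 10*q^2 + 2*q + 4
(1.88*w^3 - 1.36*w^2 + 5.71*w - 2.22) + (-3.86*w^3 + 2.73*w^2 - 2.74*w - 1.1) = -1.98*w^3 + 1.37*w^2 + 2.97*w - 3.32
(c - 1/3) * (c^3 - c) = c^4 - c^3/3 - c^2 + c/3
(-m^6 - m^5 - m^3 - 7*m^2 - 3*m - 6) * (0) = 0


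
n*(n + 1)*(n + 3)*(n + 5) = n^4 + 9*n^3 + 23*n^2 + 15*n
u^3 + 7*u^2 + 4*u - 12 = (u - 1)*(u + 2)*(u + 6)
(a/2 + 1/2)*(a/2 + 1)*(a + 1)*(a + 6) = a^4/4 + 5*a^3/2 + 29*a^2/4 + 8*a + 3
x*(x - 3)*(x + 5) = x^3 + 2*x^2 - 15*x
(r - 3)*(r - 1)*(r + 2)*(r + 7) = r^4 + 5*r^3 - 19*r^2 - 29*r + 42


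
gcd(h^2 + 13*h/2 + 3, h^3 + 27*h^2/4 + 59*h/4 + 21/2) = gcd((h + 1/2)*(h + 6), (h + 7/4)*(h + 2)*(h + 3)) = 1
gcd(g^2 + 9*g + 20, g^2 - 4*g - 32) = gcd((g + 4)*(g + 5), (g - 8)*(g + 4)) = g + 4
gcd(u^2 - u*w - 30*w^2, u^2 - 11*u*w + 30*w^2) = u - 6*w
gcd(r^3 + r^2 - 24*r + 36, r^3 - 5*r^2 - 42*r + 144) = r^2 + 3*r - 18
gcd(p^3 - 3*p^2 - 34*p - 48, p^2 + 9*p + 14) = p + 2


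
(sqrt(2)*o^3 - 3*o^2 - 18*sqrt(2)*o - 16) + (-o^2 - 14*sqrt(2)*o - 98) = sqrt(2)*o^3 - 4*o^2 - 32*sqrt(2)*o - 114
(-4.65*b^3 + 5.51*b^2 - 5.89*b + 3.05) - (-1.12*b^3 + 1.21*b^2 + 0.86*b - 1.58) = -3.53*b^3 + 4.3*b^2 - 6.75*b + 4.63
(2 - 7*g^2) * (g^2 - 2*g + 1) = -7*g^4 + 14*g^3 - 5*g^2 - 4*g + 2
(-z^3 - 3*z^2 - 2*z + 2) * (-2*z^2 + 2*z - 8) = 2*z^5 + 4*z^4 + 6*z^3 + 16*z^2 + 20*z - 16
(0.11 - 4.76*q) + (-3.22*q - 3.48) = -7.98*q - 3.37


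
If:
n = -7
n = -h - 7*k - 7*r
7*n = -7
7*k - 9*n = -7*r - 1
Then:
No Solution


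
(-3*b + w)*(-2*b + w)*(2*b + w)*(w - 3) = 12*b^3*w - 36*b^3 - 4*b^2*w^2 + 12*b^2*w - 3*b*w^3 + 9*b*w^2 + w^4 - 3*w^3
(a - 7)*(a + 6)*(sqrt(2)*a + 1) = sqrt(2)*a^3 - sqrt(2)*a^2 + a^2 - 42*sqrt(2)*a - a - 42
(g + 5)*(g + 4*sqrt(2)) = g^2 + 5*g + 4*sqrt(2)*g + 20*sqrt(2)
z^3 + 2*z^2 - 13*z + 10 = (z - 2)*(z - 1)*(z + 5)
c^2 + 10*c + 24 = (c + 4)*(c + 6)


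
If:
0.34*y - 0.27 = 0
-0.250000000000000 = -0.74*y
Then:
No Solution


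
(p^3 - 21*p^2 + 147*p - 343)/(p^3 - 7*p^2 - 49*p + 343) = (p - 7)/(p + 7)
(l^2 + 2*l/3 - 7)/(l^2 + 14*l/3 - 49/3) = (l + 3)/(l + 7)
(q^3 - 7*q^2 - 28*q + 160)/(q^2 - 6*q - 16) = (q^2 + q - 20)/(q + 2)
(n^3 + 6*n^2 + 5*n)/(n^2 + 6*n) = (n^2 + 6*n + 5)/(n + 6)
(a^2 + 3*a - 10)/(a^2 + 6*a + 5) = (a - 2)/(a + 1)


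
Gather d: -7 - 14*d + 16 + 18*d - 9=4*d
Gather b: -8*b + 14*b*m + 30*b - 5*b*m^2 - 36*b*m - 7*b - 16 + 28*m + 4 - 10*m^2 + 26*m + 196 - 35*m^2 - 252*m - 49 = b*(-5*m^2 - 22*m + 15) - 45*m^2 - 198*m + 135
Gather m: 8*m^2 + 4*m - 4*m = 8*m^2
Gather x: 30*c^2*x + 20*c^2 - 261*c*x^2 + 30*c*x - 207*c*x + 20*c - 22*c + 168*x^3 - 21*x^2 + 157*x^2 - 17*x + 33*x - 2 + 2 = 20*c^2 - 2*c + 168*x^3 + x^2*(136 - 261*c) + x*(30*c^2 - 177*c + 16)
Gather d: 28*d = 28*d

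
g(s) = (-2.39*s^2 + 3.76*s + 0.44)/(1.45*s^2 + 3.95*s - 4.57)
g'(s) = (3.76 - 4.78*s)/(1.45*s^2 + 3.95*s - 4.57) + (-2.9*s - 3.95)*(-2.39*s^2 + 3.76*s + 0.44)/(1.45*s^2 + 3.95*s - 4.57)^2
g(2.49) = -0.35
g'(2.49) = -0.30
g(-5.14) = -6.11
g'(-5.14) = -2.87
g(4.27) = -0.70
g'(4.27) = -0.14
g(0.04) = -0.13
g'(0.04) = -0.93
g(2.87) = -0.45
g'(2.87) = -0.24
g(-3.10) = 11.87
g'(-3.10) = -27.21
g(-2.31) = 3.52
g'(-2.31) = -4.11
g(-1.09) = 0.91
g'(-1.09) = -1.15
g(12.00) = -1.19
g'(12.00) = -0.03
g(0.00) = -0.10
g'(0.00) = -0.91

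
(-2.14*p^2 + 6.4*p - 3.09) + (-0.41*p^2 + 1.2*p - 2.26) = -2.55*p^2 + 7.6*p - 5.35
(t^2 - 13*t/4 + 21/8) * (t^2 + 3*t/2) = t^4 - 7*t^3/4 - 9*t^2/4 + 63*t/16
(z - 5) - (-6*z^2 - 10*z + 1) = 6*z^2 + 11*z - 6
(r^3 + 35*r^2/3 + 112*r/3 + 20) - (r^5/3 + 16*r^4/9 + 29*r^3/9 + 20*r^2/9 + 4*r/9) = -r^5/3 - 16*r^4/9 - 20*r^3/9 + 85*r^2/9 + 332*r/9 + 20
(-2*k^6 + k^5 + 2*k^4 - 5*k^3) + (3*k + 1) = -2*k^6 + k^5 + 2*k^4 - 5*k^3 + 3*k + 1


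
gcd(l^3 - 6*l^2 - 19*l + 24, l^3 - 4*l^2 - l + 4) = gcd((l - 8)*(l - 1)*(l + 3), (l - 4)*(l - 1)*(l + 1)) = l - 1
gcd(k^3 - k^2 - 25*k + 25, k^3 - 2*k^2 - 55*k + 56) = k - 1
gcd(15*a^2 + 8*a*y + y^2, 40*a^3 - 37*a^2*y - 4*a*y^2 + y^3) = 5*a + y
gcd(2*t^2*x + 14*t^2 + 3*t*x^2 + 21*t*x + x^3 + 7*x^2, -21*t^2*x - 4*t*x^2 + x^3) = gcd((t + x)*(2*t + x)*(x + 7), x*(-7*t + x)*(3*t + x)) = 1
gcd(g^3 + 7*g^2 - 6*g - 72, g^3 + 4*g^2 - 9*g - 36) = g^2 + g - 12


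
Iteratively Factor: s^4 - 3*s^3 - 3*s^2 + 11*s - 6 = (s - 1)*(s^3 - 2*s^2 - 5*s + 6) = (s - 1)^2*(s^2 - s - 6) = (s - 1)^2*(s + 2)*(s - 3)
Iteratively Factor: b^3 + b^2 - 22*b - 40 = (b - 5)*(b^2 + 6*b + 8) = (b - 5)*(b + 2)*(b + 4)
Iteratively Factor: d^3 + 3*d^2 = (d)*(d^2 + 3*d) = d*(d + 3)*(d)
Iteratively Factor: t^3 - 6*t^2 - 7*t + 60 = (t - 5)*(t^2 - t - 12) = (t - 5)*(t - 4)*(t + 3)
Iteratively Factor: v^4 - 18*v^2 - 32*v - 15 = (v - 5)*(v^3 + 5*v^2 + 7*v + 3) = (v - 5)*(v + 1)*(v^2 + 4*v + 3) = (v - 5)*(v + 1)^2*(v + 3)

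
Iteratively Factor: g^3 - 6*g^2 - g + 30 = (g - 5)*(g^2 - g - 6) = (g - 5)*(g + 2)*(g - 3)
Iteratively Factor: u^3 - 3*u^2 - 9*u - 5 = (u + 1)*(u^2 - 4*u - 5) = (u + 1)^2*(u - 5)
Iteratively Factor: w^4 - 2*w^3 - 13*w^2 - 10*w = (w - 5)*(w^3 + 3*w^2 + 2*w) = w*(w - 5)*(w^2 + 3*w + 2) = w*(w - 5)*(w + 2)*(w + 1)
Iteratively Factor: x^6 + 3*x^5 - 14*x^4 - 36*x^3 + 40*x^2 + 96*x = (x + 4)*(x^5 - x^4 - 10*x^3 + 4*x^2 + 24*x) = x*(x + 4)*(x^4 - x^3 - 10*x^2 + 4*x + 24) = x*(x - 3)*(x + 4)*(x^3 + 2*x^2 - 4*x - 8) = x*(x - 3)*(x + 2)*(x + 4)*(x^2 - 4) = x*(x - 3)*(x + 2)^2*(x + 4)*(x - 2)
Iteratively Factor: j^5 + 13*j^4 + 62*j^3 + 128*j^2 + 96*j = (j + 4)*(j^4 + 9*j^3 + 26*j^2 + 24*j) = (j + 4)^2*(j^3 + 5*j^2 + 6*j) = (j + 2)*(j + 4)^2*(j^2 + 3*j) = (j + 2)*(j + 3)*(j + 4)^2*(j)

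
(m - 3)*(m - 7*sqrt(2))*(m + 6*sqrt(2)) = m^3 - 3*m^2 - sqrt(2)*m^2 - 84*m + 3*sqrt(2)*m + 252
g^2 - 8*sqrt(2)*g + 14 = (g - 7*sqrt(2))*(g - sqrt(2))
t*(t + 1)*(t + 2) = t^3 + 3*t^2 + 2*t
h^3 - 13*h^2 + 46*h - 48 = (h - 8)*(h - 3)*(h - 2)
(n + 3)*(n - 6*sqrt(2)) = n^2 - 6*sqrt(2)*n + 3*n - 18*sqrt(2)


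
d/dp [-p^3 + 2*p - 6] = 2 - 3*p^2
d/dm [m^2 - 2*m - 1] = 2*m - 2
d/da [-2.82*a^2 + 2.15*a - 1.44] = 2.15 - 5.64*a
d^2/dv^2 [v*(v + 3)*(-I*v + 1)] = -6*I*v + 2 - 6*I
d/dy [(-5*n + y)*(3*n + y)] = -2*n + 2*y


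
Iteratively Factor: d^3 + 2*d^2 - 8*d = (d)*(d^2 + 2*d - 8) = d*(d + 4)*(d - 2)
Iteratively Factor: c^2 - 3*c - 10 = (c - 5)*(c + 2)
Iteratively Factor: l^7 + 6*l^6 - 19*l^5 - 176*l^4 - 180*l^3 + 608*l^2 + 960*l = (l)*(l^6 + 6*l^5 - 19*l^4 - 176*l^3 - 180*l^2 + 608*l + 960) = l*(l + 3)*(l^5 + 3*l^4 - 28*l^3 - 92*l^2 + 96*l + 320) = l*(l + 2)*(l + 3)*(l^4 + l^3 - 30*l^2 - 32*l + 160) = l*(l - 5)*(l + 2)*(l + 3)*(l^3 + 6*l^2 - 32) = l*(l - 5)*(l - 2)*(l + 2)*(l + 3)*(l^2 + 8*l + 16) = l*(l - 5)*(l - 2)*(l + 2)*(l + 3)*(l + 4)*(l + 4)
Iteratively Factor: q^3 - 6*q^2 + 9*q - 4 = (q - 1)*(q^2 - 5*q + 4) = (q - 1)^2*(q - 4)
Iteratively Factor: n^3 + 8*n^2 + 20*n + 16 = (n + 4)*(n^2 + 4*n + 4) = (n + 2)*(n + 4)*(n + 2)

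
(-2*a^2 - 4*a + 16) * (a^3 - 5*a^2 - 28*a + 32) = -2*a^5 + 6*a^4 + 92*a^3 - 32*a^2 - 576*a + 512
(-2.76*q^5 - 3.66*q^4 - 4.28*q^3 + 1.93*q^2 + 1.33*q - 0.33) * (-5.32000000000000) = 14.6832*q^5 + 19.4712*q^4 + 22.7696*q^3 - 10.2676*q^2 - 7.0756*q + 1.7556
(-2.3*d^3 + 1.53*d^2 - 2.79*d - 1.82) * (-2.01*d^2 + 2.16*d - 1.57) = 4.623*d^5 - 8.0433*d^4 + 12.5237*d^3 - 4.7703*d^2 + 0.4491*d + 2.8574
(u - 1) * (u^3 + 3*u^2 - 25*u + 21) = u^4 + 2*u^3 - 28*u^2 + 46*u - 21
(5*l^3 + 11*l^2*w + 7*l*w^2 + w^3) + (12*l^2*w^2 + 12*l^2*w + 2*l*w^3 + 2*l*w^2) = 5*l^3 + 12*l^2*w^2 + 23*l^2*w + 2*l*w^3 + 9*l*w^2 + w^3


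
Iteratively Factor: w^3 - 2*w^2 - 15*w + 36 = (w - 3)*(w^2 + w - 12) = (w - 3)*(w + 4)*(w - 3)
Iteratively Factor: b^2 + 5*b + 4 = (b + 1)*(b + 4)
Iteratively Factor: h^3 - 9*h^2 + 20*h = (h - 5)*(h^2 - 4*h) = h*(h - 5)*(h - 4)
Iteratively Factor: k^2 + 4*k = (k)*(k + 4)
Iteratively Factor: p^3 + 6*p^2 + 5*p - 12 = (p + 3)*(p^2 + 3*p - 4) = (p - 1)*(p + 3)*(p + 4)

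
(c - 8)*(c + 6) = c^2 - 2*c - 48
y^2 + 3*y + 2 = (y + 1)*(y + 2)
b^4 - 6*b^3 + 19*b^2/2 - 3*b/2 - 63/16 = (b - 7/2)*(b - 3/2)^2*(b + 1/2)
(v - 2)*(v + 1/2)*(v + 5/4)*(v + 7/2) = v^4 + 13*v^3/4 - 15*v^2/4 - 181*v/16 - 35/8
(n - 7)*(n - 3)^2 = n^3 - 13*n^2 + 51*n - 63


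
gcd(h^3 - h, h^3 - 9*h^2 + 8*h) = h^2 - h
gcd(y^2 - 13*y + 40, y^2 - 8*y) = y - 8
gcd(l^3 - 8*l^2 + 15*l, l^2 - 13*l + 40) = l - 5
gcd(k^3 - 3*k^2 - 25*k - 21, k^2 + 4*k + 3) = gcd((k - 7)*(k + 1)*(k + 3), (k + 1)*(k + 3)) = k^2 + 4*k + 3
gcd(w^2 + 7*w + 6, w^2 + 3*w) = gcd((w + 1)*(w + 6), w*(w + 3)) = 1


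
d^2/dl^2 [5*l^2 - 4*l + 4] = 10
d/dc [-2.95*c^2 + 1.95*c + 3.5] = 1.95 - 5.9*c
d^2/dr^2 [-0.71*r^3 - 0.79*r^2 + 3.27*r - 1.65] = -4.26*r - 1.58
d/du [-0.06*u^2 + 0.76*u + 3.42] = 0.76 - 0.12*u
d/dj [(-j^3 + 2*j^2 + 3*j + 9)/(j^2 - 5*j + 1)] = (-j^4 + 10*j^3 - 16*j^2 - 14*j + 48)/(j^4 - 10*j^3 + 27*j^2 - 10*j + 1)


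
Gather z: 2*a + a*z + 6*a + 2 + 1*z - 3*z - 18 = 8*a + z*(a - 2) - 16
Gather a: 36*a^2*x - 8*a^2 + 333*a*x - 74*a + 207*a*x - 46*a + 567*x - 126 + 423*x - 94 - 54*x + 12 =a^2*(36*x - 8) + a*(540*x - 120) + 936*x - 208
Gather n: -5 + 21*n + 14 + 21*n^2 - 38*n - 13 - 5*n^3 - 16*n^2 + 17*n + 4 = -5*n^3 + 5*n^2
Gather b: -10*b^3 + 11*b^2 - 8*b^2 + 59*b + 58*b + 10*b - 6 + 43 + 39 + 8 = -10*b^3 + 3*b^2 + 127*b + 84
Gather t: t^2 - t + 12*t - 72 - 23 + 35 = t^2 + 11*t - 60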